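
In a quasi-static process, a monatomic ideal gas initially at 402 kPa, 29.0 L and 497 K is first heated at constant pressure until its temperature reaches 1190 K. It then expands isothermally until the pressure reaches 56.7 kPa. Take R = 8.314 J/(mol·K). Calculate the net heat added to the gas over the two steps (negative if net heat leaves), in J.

n = P₁V₁/(RT₁) = 402×29.0/(8.314×497) = 2.82 mol.
Step 1 — Isobaric: P stays 402 kPa; V/T = const ⇒ T₂ = 1190 K, V₂ = 69.4 L.
W = PΔV = 402×(69.4−29.0) kPa·L = 16300 J.
ΔU = nCvΔT = 2.82×12.5×(1190−497) = 24400 J.
Q = ΔU + W = nCpΔT = 40600 J.
State after step 1: P = 402 kPa, V = 69.4 L, T = 1190 K.
Step 2 — Isothermal: T stays 1190 K; PV = const ⇒ V₂ = 492 L, P₂ = 56.7 kPa.
ΔU = 0 (ideal gas, T constant).
W = nRT ln(V₂/V₁) = 2.82×8.314×1190×ln(7.09) = 54700 J.
Q = ΔU + W = 54700 J.
Net over both steps: W = 70900 J, Q = 95300 J, ΔU = 24400 J.

95300 J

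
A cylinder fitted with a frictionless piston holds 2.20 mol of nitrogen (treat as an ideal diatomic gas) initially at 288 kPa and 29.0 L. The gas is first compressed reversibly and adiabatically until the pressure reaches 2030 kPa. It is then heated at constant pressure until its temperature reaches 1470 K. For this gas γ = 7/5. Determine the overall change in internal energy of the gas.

T₁ = P₁V₁/(nR) = 288×29.0/(2.20×8.314) = 457 K.
Step 1 — Adiabatic: T₂/T₁ = (P₂/P₁)^((γ−1)/γ) ⇒ T₂ = 457×(7.05)^0.286 = 798 K; V₂ = 7.19 L.
ΔU = nCvΔT = 2.20×20.8×(798−457) = 15600 J.
Q = 0 for an adiabatic process, so W = −ΔU = -15600 J.
State after step 1: P = 2030 kPa, V = 7.19 L, T = 798 K.
Step 2 — Isobaric: P stays 2030 kPa; V/T = const ⇒ T₂ = 1470 K, V₂ = 13.2 L.
W = PΔV = 2030×(13.2−7.19) kPa·L = 12300 J.
ΔU = nCvΔT = 2.20×20.8×(1470−798) = 30700 J.
Q = ΔU + W = nCpΔT = 43000 J.
Net over both steps: W = -3300 J, Q = 43000 J, ΔU = 46300 J.

46300 J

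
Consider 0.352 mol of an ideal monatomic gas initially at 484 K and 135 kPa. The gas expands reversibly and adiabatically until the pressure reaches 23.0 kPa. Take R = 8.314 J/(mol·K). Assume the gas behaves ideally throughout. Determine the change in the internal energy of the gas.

-1080 J

V₁ = nRT₁/P₁ = 0.352×8.314×484/135 = 10.5 L.
Adiabatic: T₂/T₁ = (P₂/P₁)^((γ−1)/γ) ⇒ T₂ = 484×(0.170)^0.400 = 238 K; V₂ = 30.3 L.
For an ideal gas ΔU = nCvΔT with Cv = (3/2)R = 12.5 J/(mol·K).
ΔU = 0.352×12.5×(238−484) = -1080 J.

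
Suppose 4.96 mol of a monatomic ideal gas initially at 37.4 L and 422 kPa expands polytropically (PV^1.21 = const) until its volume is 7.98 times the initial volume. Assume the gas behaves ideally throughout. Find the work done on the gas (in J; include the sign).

-26600 J

T₁ = P₁V₁/(nR) = 422×37.4/(4.96×8.314) = 383 K.
Polytropic n=1.21: T₂ = T₁(V₁/V₂)^(n−1) = 383×(0.125)^0.21 = 247 K; P₂ = P₁(V₁/V₂)^n = 34.2 kPa.
W = (P₁V₁−P₂V₂)/(n−1) = (422×37.4−34.2×298)/0.21 = 26600 J.
Work done on the gas = −W_by = -26600 J.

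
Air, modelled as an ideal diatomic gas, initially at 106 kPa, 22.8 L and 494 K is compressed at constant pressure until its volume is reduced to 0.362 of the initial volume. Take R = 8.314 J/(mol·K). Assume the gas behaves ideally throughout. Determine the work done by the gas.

-1540 J

n = P₁V₁/(RT₁) = 106×22.8/(8.314×494) = 0.588 mol.
Isobaric: P stays 106 kPa; V/T = const ⇒ T₂ = 179 K, V₂ = 8.25 L.
W = PΔV = 106×(8.25−22.8) kPa·L = -1540 J.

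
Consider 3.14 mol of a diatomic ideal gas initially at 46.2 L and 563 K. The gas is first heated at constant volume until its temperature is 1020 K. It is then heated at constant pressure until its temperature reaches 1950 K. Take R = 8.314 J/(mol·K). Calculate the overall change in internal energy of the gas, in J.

P₁ = nRT₁/V₁ = 3.14×8.314×563/46.2 = 318 kPa.
Step 1 — Isochoric: V stays 46.2 L; P/T = const ⇒ T₂ = 1020 K, P₂ = 576 kPa.
W = 0 (no volume change).
ΔU = nCvΔT = 3.14×20.8×(1020−563) = 29800 J.
Q = ΔU = 29800 J.
State after step 1: P = 576 kPa, V = 46.2 L, T = 1020 K.
Step 2 — Isobaric: P stays 576 kPa; V/T = const ⇒ T₂ = 1950 K, V₂ = 88.3 L.
W = PΔV = 576×(88.3−46.2) kPa·L = 24300 J.
ΔU = nCvΔT = 3.14×20.8×(1950−1020) = 60700 J.
Q = ΔU + W = nCpΔT = 85000 J.
Net over both steps: W = 24300 J, Q = 115000 J, ΔU = 90500 J.

90500 J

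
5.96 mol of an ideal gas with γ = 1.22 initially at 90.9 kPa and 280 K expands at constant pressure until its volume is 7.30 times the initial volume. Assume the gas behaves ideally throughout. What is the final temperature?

2040 K

V₁ = nRT₁/P₁ = 5.96×8.314×280/90.9 = 153 L.
Isobaric: P stays 90.9 kPa; V/T = const ⇒ T₂ = 2040 K, V₂ = 1110 L.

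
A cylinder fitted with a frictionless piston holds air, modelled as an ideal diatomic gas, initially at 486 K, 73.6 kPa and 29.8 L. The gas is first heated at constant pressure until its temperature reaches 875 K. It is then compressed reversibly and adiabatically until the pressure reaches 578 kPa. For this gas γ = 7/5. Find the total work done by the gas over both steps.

-6160 J

n = P₁V₁/(RT₁) = 73.6×29.8/(8.314×486) = 0.543 mol.
Step 1 — Isobaric: P stays 73.6 kPa; V/T = const ⇒ T₂ = 875 K, V₂ = 53.7 L.
W = PΔV = 73.6×(53.7−29.8) kPa·L = 1760 J.
ΔU = nCvΔT = 0.543×20.8×(875−486) = 4390 J.
Q = ΔU + W = nCpΔT = 6140 J.
State after step 1: P = 73.6 kPa, V = 53.7 L, T = 875 K.
Step 2 — Adiabatic: T₂/T₁ = (P₂/P₁)^((γ−1)/γ) ⇒ T₂ = 875×(7.85)^0.286 = 1580 K; V₂ = 12.3 L.
ΔU = nCvΔT = 0.543×20.8×(1580−875) = 7920 J.
Q = 0 for an adiabatic process, so W = −ΔU = -7920 J.
Net over both steps: W = -6160 J, Q = 6140 J, ΔU = 12300 J.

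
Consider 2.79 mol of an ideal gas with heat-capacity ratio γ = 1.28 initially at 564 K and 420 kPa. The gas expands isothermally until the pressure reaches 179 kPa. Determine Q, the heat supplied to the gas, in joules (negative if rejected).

V₁ = nRT₁/P₁ = 2.79×8.314×564/420 = 31.1 L.
Isothermal: T stays 564 K; PV = const ⇒ V₂ = 73.1 L, P₂ = 179 kPa.
ΔU = 0 (ideal gas, T constant).
W = nRT ln(V₂/V₁) = 2.79×8.314×564×ln(2.35) = 11200 J.
Q = ΔU + W = 11200 J.

11200 J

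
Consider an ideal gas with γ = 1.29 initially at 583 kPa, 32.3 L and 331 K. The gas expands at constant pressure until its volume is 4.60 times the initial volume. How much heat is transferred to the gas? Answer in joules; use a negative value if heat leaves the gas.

n = P₁V₁/(RT₁) = 583×32.3/(8.314×331) = 6.84 mol.
Isobaric: P stays 583 kPa; V/T = const ⇒ T₂ = 1520 K, V₂ = 149 L.
W = PΔV = 583×(149−32.3) kPa·L = 67800 J.
ΔU = nCvΔT = 6.84×28.7×(1520−331) = 234000 J.
Q = ΔU + W = nCpΔT = 302000 J.

302000 J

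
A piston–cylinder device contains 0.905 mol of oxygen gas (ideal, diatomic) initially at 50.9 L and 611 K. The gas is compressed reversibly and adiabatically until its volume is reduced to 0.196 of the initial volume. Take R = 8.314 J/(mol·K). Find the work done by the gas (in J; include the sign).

-10600 J

P₁ = nRT₁/V₁ = 0.905×8.314×611/50.9 = 90.3 kPa.
Adiabatic: TV^(γ−1) = const ⇒ T₂ = 611×(5.10)^0.400 = 1170 K; PV^γ = const ⇒ P₂ = 884 kPa.
ΔU = nCvΔT = 0.905×20.8×(1170−611) = 10600 J.
Q = 0 for an adiabatic process, so W = −ΔU = -10600 J.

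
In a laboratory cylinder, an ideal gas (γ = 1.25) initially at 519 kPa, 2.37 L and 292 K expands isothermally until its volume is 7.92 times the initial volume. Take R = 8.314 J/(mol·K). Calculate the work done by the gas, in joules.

2550 J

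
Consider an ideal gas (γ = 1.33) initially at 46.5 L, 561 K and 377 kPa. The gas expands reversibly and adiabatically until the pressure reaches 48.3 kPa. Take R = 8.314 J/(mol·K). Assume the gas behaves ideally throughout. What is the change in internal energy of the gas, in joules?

n = P₁V₁/(RT₁) = 377×46.5/(8.314×561) = 3.76 mol.
Adiabatic: T₂/T₁ = (P₂/P₁)^((γ−1)/γ) ⇒ T₂ = 561×(0.128)^0.248 = 337 K; V₂ = 218 L.
For an ideal gas ΔU = nCvΔT with Cv = R/(γ−1) = 25.2 J/(mol·K).
ΔU = 3.76×25.2×(337−561) = -21200 J.

-21200 J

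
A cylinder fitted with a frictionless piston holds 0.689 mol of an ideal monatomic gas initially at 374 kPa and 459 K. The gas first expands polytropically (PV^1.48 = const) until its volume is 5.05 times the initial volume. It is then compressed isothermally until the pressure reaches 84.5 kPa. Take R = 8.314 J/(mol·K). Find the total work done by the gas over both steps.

V₁ = nRT₁/P₁ = 0.689×8.314×459/374 = 7.03 L.
Step 1 — Polytropic n=1.48: T₂ = T₁(V₁/V₂)^(n−1) = 459×(0.198)^0.48 = 211 K; P₂ = P₁(V₁/V₂)^n = 34.0 kPa.
W = (P₁V₁−P₂V₂)/(n−1) = (374×7.03−34.0×35.5)/0.48 = 2960 J.
ΔU = nCvΔT = 0.689×12.5×(211−459) = -2130 J.
Q = ΔU + W = 829 J.
State after step 1: P = 34.0 kPa, V = 35.5 L, T = 211 K.
Step 2 — Isothermal: T stays 211 K; PV = const ⇒ V₂ = 14.3 L, P₂ = 84.5 kPa.
ΔU = 0 (ideal gas, T constant).
W = nRT ln(V₂/V₁) = 0.689×8.314×211×ln(0.403) = -1100 J.
Q = ΔU + W = -1100 J.
Net over both steps: W = 1860 J, Q = -270 J, ΔU = -2130 J.

1860 J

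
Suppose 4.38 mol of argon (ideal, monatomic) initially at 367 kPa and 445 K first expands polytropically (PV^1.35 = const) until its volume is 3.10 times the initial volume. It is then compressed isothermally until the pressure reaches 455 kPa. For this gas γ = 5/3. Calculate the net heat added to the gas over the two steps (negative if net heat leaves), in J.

V₁ = nRT₁/P₁ = 4.38×8.314×445/367 = 44.2 L.
Step 1 — Polytropic n=1.35: T₂ = T₁(V₁/V₂)^(n−1) = 445×(0.323)^0.35 = 299 K; P₂ = P₁(V₁/V₂)^n = 79.7 kPa.
W = (P₁V₁−P₂V₂)/(n−1) = (367×44.2−79.7×137)/0.35 = 15100 J.
ΔU = nCvΔT = 4.38×12.5×(299−445) = -7950 J.
Q = ΔU + W = 7190 J.
State after step 1: P = 79.7 kPa, V = 137 L, T = 299 K.
Step 2 — Isothermal: T stays 299 K; PV = const ⇒ V₂ = 24.0 L, P₂ = 455 kPa.
ΔU = 0 (ideal gas, T constant).
W = nRT ln(V₂/V₁) = 4.38×8.314×299×ln(0.175) = -19000 J.
Q = ΔU + W = -19000 J.
Net over both steps: W = -3860 J, Q = -11800 J, ΔU = -7950 J.

-11800 J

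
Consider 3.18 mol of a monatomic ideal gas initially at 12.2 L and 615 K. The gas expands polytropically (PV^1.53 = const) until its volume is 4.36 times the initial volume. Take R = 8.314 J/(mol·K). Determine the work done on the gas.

-16600 J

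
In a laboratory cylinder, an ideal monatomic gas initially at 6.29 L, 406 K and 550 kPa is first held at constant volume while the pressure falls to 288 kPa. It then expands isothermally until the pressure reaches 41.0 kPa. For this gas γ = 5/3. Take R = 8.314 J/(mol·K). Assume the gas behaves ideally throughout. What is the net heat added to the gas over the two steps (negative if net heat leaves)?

1060 J

n = P₁V₁/(RT₁) = 550×6.29/(8.314×406) = 1.02 mol.
Step 1 — Isochoric: V stays 6.29 L; P/T = const ⇒ T₂ = 213 K, P₂ = 288 kPa.
W = 0 (no volume change).
ΔU = nCvΔT = 1.02×12.5×(213−406) = -2470 J.
Q = ΔU = -2470 J.
State after step 1: P = 288 kPa, V = 6.29 L, T = 213 K.
Step 2 — Isothermal: T stays 213 K; PV = const ⇒ V₂ = 44.2 L, P₂ = 41.0 kPa.
ΔU = 0 (ideal gas, T constant).
W = nRT ln(V₂/V₁) = 1.02×8.314×213×ln(7.02) = 3530 J.
Q = ΔU + W = 3530 J.
Net over both steps: W = 3530 J, Q = 1060 J, ΔU = -2470 J.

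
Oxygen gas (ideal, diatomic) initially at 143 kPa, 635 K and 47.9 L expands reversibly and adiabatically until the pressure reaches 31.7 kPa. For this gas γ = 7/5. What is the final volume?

Adiabatic: T₂/T₁ = (P₂/P₁)^((γ−1)/γ) ⇒ T₂ = 635×(0.222)^0.286 = 413 K; V₂ = 140 L.

140 L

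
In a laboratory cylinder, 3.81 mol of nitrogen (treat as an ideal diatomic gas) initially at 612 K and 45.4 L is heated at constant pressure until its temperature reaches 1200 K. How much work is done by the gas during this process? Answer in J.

18600 J

P₁ = nRT₁/V₁ = 3.81×8.314×612/45.4 = 427 kPa.
Isobaric: P stays 427 kPa; V/T = const ⇒ T₂ = 1200 K, V₂ = 89.0 L.
W = PΔV = 427×(89.0−45.4) kPa·L = 18600 J.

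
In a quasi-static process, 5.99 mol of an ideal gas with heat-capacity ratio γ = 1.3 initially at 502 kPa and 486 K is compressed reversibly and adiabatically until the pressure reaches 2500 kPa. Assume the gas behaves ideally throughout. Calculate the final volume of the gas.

14.0 L

V₁ = nRT₁/P₁ = 5.99×8.314×486/502 = 48.2 L.
Adiabatic: T₂/T₁ = (P₂/P₁)^((γ−1)/γ) ⇒ T₂ = 486×(4.98)^0.231 = 704 K; V₂ = 14.0 L.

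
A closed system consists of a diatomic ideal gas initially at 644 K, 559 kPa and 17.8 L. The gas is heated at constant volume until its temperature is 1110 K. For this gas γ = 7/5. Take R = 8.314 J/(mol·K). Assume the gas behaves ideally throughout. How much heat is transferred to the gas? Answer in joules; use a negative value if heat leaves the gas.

18000 J

n = P₁V₁/(RT₁) = 559×17.8/(8.314×644) = 1.86 mol.
Isochoric: V stays 17.8 L; P/T = const ⇒ T₂ = 1110 K, P₂ = 963 kPa.
W = 0 (no volume change).
ΔU = nCvΔT = 1.86×20.8×(1110−644) = 18000 J.
Q = ΔU = 18000 J.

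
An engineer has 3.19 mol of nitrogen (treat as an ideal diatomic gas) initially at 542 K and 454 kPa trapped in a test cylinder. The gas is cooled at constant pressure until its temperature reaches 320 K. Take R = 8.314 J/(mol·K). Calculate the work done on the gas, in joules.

V₁ = nRT₁/P₁ = 3.19×8.314×542/454 = 31.7 L.
Isobaric: P stays 454 kPa; V/T = const ⇒ T₂ = 320 K, V₂ = 18.7 L.
W = PΔV = 454×(18.7−31.7) kPa·L = -5890 J.
Work done on the gas = −W_by = 5890 J.

5890 J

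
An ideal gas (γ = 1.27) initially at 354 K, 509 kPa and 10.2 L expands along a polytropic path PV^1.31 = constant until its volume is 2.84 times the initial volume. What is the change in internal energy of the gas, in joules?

n = P₁V₁/(RT₁) = 509×10.2/(8.314×354) = 1.76 mol.
Polytropic n=1.31: T₂ = T₁(V₁/V₂)^(n−1) = 354×(0.352)^0.31 = 256 K; P₂ = P₁(V₁/V₂)^n = 130 kPa.
For an ideal gas ΔU = nCvΔT with Cv = R/(γ−1) = 30.8 J/(mol·K).
ΔU = 1.76×30.8×(256−354) = -5320 J.

-5320 J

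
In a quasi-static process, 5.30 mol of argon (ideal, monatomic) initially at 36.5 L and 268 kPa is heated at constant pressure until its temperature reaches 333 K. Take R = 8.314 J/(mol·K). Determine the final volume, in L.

T₁ = P₁V₁/(nR) = 268×36.5/(5.30×8.314) = 222 K.
Isobaric: P stays 268 kPa; V/T = const ⇒ T₂ = 333 K, V₂ = 54.8 L.

54.8 L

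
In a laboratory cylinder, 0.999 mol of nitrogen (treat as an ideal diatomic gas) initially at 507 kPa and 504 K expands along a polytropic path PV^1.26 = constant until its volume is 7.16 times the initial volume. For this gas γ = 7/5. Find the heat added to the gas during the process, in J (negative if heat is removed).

V₁ = nRT₁/P₁ = 0.999×8.314×504/507 = 8.26 L.
Polytropic n=1.26: T₂ = T₁(V₁/V₂)^(n−1) = 504×(0.140)^0.26 = 302 K; P₂ = P₁(V₁/V₂)^n = 42.4 kPa.
W = (P₁V₁−P₂V₂)/(n−1) = (507×8.26−42.4×59.1)/0.26 = 6450 J.
ΔU = nCvΔT = 0.999×20.8×(302−504) = -4190 J.
Q = ΔU + W = 2260 J.

2260 J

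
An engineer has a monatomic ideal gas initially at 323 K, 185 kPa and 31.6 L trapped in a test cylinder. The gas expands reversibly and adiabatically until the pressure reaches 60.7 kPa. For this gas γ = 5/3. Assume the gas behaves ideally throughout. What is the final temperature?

207 K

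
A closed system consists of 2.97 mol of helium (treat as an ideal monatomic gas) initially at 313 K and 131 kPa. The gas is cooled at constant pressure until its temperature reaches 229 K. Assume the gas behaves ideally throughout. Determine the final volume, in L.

43.2 L

V₁ = nRT₁/P₁ = 2.97×8.314×313/131 = 59.0 L.
Isobaric: P stays 131 kPa; V/T = const ⇒ T₂ = 229 K, V₂ = 43.2 L.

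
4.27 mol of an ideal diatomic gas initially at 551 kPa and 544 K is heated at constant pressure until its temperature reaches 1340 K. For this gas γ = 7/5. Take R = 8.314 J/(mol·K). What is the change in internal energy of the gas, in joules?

V₁ = nRT₁/P₁ = 4.27×8.314×544/551 = 35.0 L.
Isobaric: P stays 551 kPa; V/T = const ⇒ T₂ = 1340 K, V₂ = 86.3 L.
For an ideal gas ΔU = nCvΔT with Cv = (5/2)R = 20.8 J/(mol·K).
ΔU = 4.27×20.8×(1340−544) = 70600 J.

70600 J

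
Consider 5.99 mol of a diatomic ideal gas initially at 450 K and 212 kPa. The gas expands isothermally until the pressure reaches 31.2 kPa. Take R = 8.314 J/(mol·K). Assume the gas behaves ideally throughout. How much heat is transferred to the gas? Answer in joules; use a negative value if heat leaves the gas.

V₁ = nRT₁/P₁ = 5.99×8.314×450/212 = 106 L.
Isothermal: T stays 450 K; PV = const ⇒ V₂ = 718 L, P₂ = 31.2 kPa.
ΔU = 0 (ideal gas, T constant).
W = nRT ln(V₂/V₁) = 5.99×8.314×450×ln(6.79) = 42900 J.
Q = ΔU + W = 42900 J.

42900 J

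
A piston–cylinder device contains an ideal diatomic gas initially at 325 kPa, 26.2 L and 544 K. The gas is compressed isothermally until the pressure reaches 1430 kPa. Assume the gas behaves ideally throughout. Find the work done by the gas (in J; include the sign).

-12600 J

n = P₁V₁/(RT₁) = 325×26.2/(8.314×544) = 1.88 mol.
Isothermal: T stays 544 K; PV = const ⇒ V₂ = 5.95 L, P₂ = 1430 kPa.
W = nRT ln(V₂/V₁) = 1.88×8.314×544×ln(0.227) = -12600 J.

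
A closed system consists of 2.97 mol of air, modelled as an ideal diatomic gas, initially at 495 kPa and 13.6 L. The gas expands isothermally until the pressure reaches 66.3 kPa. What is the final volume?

T₁ = P₁V₁/(nR) = 495×13.6/(2.97×8.314) = 273 K.
Isothermal: T stays 273 K; PV = const ⇒ V₂ = 102 L, P₂ = 66.3 kPa.

102 L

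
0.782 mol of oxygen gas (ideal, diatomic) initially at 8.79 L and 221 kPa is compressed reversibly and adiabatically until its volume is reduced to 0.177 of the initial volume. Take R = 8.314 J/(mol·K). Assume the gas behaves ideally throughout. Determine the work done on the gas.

4850 J

T₁ = P₁V₁/(nR) = 221×8.79/(0.782×8.314) = 299 K.
Adiabatic: TV^(γ−1) = const ⇒ T₂ = 299×(5.65)^0.400 = 597 K; PV^γ = const ⇒ P₂ = 2500 kPa.
ΔU = nCvΔT = 0.782×20.8×(597−299) = 4850 J.
Q = 0 for an adiabatic process, so W = −ΔU = -4850 J.
Work done on the gas = −W_by = 4850 J.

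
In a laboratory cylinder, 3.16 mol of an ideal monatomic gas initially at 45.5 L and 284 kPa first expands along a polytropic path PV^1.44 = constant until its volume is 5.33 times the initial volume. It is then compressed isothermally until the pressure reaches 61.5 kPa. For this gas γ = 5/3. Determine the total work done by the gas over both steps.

9860 J

T₁ = P₁V₁/(nR) = 284×45.5/(3.16×8.314) = 492 K.
Step 1 — Polytropic n=1.44: T₂ = T₁(V₁/V₂)^(n−1) = 492×(0.188)^0.44 = 236 K; P₂ = P₁(V₁/V₂)^n = 25.5 kPa.
W = (P₁V₁−P₂V₂)/(n−1) = (284×45.5−25.5×243)/0.44 = 15300 J.
ΔU = nCvΔT = 3.16×12.5×(236−492) = -10100 J.
Q = ΔU + W = 5200 J.
State after step 1: P = 25.5 kPa, V = 243 L, T = 236 K.
Step 2 — Isothermal: T stays 236 K; PV = const ⇒ V₂ = 101 L, P₂ = 61.5 kPa.
ΔU = 0 (ideal gas, T constant).
W = nRT ln(V₂/V₁) = 3.16×8.314×236×ln(0.415) = -5440 J.
Q = ΔU + W = -5440 J.
Net over both steps: W = 9860 J, Q = -240 J, ΔU = -10100 J.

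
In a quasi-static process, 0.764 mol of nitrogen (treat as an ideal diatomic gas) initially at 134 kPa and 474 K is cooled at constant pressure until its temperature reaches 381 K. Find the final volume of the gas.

18.1 L

V₁ = nRT₁/P₁ = 0.764×8.314×474/134 = 22.5 L.
Isobaric: P stays 134 kPa; V/T = const ⇒ T₂ = 381 K, V₂ = 18.1 L.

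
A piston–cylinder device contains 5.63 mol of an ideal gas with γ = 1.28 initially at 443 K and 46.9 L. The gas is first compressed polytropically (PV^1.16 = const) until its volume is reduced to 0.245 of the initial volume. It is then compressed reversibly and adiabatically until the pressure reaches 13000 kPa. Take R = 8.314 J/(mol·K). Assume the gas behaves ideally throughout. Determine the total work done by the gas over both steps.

P₁ = nRT₁/V₁ = 5.63×8.314×443/46.9 = 442 kPa.
Step 1 — Polytropic n=1.16: T₂ = T₁(V₁/V₂)^(n−1) = 443×(4.08)^0.16 = 555 K; P₂ = P₁(V₁/V₂)^n = 2260 kPa.
W = (P₁V₁−P₂V₂)/(n−1) = (442×46.9−2260×11.5)/0.16 = -32700 J.
ΔU = nCvΔT = 5.63×29.7×(555−443) = 18700 J.
Q = ΔU + W = -14000 J.
State after step 1: P = 2260 kPa, V = 11.5 L, T = 555 K.
Step 2 — Adiabatic: T₂/T₁ = (P₂/P₁)^((γ−1)/γ) ⇒ T₂ = 555×(5.75)^0.219 = 813 K; V₂ = 2.93 L.
ΔU = nCvΔT = 5.63×29.7×(813−555) = 43200 J.
Q = 0 for an adiabatic process, so W = −ΔU = -43200 J.
Net over both steps: W = -76000 J, Q = -14000 J, ΔU = 61900 J.

-76000 J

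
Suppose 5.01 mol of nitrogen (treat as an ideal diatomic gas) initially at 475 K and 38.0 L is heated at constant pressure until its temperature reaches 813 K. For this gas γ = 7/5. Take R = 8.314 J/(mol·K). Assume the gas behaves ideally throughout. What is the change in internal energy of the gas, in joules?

35200 J

P₁ = nRT₁/V₁ = 5.01×8.314×475/38.0 = 521 kPa.
Isobaric: P stays 521 kPa; V/T = const ⇒ T₂ = 813 K, V₂ = 65.0 L.
For an ideal gas ΔU = nCvΔT with Cv = (5/2)R = 20.8 J/(mol·K).
ΔU = 5.01×20.8×(813−475) = 35200 J.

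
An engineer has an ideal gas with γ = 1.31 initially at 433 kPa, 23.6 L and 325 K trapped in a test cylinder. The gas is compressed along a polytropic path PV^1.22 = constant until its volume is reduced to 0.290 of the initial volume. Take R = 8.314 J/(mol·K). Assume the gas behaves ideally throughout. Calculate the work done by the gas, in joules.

n = P₁V₁/(RT₁) = 433×23.6/(8.314×325) = 3.78 mol.
Polytropic n=1.22: T₂ = T₁(V₁/V₂)^(n−1) = 325×(3.45)^0.22 = 427 K; P₂ = P₁(V₁/V₂)^n = 1960 kPa.
W = (P₁V₁−P₂V₂)/(n−1) = (433×23.6−1960×6.84)/0.22 = -14500 J.

-14500 J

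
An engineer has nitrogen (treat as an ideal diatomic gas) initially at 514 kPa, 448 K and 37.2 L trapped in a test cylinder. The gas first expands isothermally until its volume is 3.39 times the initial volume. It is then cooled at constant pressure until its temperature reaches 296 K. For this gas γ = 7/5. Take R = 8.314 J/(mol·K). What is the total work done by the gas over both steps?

n = P₁V₁/(RT₁) = 514×37.2/(8.314×448) = 5.13 mol.
Step 1 — Isothermal: T stays 448 K; PV = const ⇒ V₂ = 126 L, P₂ = 152 kPa.
ΔU = 0 (ideal gas, T constant).
W = nRT ln(V₂/V₁) = 5.13×8.314×448×ln(3.39) = 23300 J.
Q = ΔU + W = 23300 J.
State after step 1: P = 152 kPa, V = 126 L, T = 448 K.
Step 2 — Isobaric: P stays 152 kPa; V/T = const ⇒ T₂ = 296 K, V₂ = 83.3 L.
W = PΔV = 152×(83.3−126) kPa·L = -6490 J.
ΔU = nCvΔT = 5.13×20.8×(296−448) = -16200 J.
Q = ΔU + W = nCpΔT = -22700 J.
Net over both steps: W = 16900 J, Q = 637 J, ΔU = -16200 J.

16900 J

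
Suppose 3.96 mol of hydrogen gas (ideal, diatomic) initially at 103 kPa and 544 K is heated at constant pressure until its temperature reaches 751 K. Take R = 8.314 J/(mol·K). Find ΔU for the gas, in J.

17000 J

V₁ = nRT₁/P₁ = 3.96×8.314×544/103 = 174 L.
Isobaric: P stays 103 kPa; V/T = const ⇒ T₂ = 751 K, V₂ = 240 L.
For an ideal gas ΔU = nCvΔT with Cv = (5/2)R = 20.8 J/(mol·K).
ΔU = 3.96×20.8×(751−544) = 17000 J.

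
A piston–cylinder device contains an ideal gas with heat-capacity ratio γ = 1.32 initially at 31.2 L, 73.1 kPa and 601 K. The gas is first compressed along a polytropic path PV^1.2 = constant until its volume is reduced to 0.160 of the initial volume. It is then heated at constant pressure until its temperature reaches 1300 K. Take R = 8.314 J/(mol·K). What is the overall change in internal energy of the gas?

8290 J

n = P₁V₁/(RT₁) = 73.1×31.2/(8.314×601) = 0.456 mol.
Step 1 — Polytropic n=1.2: T₂ = T₁(V₁/V₂)^(n−1) = 601×(6.25)^0.20 = 867 K; P₂ = P₁(V₁/V₂)^n = 659 kPa.
W = (P₁V₁−P₂V₂)/(n−1) = (73.1×31.2−659×4.99)/0.20 = -5050 J.
ΔU = nCvΔT = 0.456×26.0×(867−601) = 3160 J.
Q = ΔU + W = -1890 J.
State after step 1: P = 659 kPa, V = 4.99 L, T = 867 K.
Step 2 — Isobaric: P stays 659 kPa; V/T = const ⇒ T₂ = 1300 K, V₂ = 7.48 L.
W = PΔV = 659×(7.48−4.99) kPa·L = 1640 J.
ΔU = nCvΔT = 0.456×26.0×(1300−867) = 5130 J.
Q = ΔU + W = nCpΔT = 6780 J.
Net over both steps: W = -3410 J, Q = 4880 J, ΔU = 8290 J.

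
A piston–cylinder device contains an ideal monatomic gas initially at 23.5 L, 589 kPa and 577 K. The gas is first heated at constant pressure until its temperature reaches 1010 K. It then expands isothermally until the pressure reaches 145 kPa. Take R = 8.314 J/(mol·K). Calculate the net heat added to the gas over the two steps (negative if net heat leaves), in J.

59900 J

n = P₁V₁/(RT₁) = 589×23.5/(8.314×577) = 2.89 mol.
Step 1 — Isobaric: P stays 589 kPa; V/T = const ⇒ T₂ = 1010 K, V₂ = 41.1 L.
W = PΔV = 589×(41.1−23.5) kPa·L = 10400 J.
ΔU = nCvΔT = 2.89×12.5×(1010−577) = 15600 J.
Q = ΔU + W = nCpΔT = 26000 J.
State after step 1: P = 589 kPa, V = 41.1 L, T = 1010 K.
Step 2 — Isothermal: T stays 1010 K; PV = const ⇒ V₂ = 167 L, P₂ = 145 kPa.
ΔU = 0 (ideal gas, T constant).
W = nRT ln(V₂/V₁) = 2.89×8.314×1010×ln(4.06) = 34000 J.
Q = ΔU + W = 34000 J.
Net over both steps: W = 44300 J, Q = 59900 J, ΔU = 15600 J.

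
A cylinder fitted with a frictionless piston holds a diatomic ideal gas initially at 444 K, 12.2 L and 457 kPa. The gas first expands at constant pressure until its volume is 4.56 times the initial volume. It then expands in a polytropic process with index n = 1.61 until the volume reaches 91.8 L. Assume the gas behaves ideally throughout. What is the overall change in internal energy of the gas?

n = P₁V₁/(RT₁) = 457×12.2/(8.314×444) = 1.51 mol.
Step 1 — Isobaric: P stays 457 kPa; V/T = const ⇒ T₂ = 2020 K, V₂ = 55.6 L.
W = PΔV = 457×(55.6−12.2) kPa·L = 19800 J.
ΔU = nCvΔT = 1.51×20.8×(2020−444) = 49600 J.
Q = ΔU + W = nCpΔT = 69500 J.
State after step 1: P = 457 kPa, V = 55.6 L, T = 2020 K.
Step 2 — Polytropic n=1.61: T₂ = T₁(V₁/V₂)^(n−1) = 2020×(0.606)^0.61 = 1490 K; P₂ = P₁(V₁/V₂)^n = 204 kPa.
W = (P₁V₁−P₂V₂)/(n−1) = (457×55.6−204×91.8)/0.61 = 11000 J.
ΔU = nCvΔT = 1.51×20.8×(1490−2020) = -16700 J.
Q = ΔU + W = -5760 J.
Net over both steps: W = 30800 J, Q = 63700 J, ΔU = 32900 J.

32900 J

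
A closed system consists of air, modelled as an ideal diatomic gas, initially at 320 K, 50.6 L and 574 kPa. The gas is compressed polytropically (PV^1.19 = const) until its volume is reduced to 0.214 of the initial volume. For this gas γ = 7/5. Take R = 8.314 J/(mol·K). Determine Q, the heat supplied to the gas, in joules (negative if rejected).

-27300 J

n = P₁V₁/(RT₁) = 574×50.6/(8.314×320) = 10.9 mol.
Polytropic n=1.19: T₂ = T₁(V₁/V₂)^(n−1) = 320×(4.67)^0.19 = 429 K; P₂ = P₁(V₁/V₂)^n = 3600 kPa.
W = (P₁V₁−P₂V₂)/(n−1) = (574×50.6−3600×10.8)/0.19 = -52000 J.
ΔU = nCvΔT = 10.9×20.8×(429−320) = 24700 J.
Q = ΔU + W = -27300 J.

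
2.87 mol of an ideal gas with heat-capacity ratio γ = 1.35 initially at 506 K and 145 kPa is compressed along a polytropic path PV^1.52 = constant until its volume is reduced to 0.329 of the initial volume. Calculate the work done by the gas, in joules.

V₁ = nRT₁/P₁ = 2.87×8.314×506/145 = 83.3 L.
Polytropic n=1.52: T₂ = T₁(V₁/V₂)^(n−1) = 506×(3.04)^0.52 = 902 K; P₂ = P₁(V₁/V₂)^n = 786 kPa.
W = (P₁V₁−P₂V₂)/(n−1) = (145×83.3−786×27.4)/0.52 = -18200 J.

-18200 J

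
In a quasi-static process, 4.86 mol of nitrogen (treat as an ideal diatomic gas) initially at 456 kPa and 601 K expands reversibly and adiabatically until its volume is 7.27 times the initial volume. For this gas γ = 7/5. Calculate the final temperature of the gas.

272 K

V₁ = nRT₁/P₁ = 4.86×8.314×601/456 = 53.3 L.
Adiabatic: TV^(γ−1) = const ⇒ T₂ = 601×(0.138)^0.400 = 272 K; PV^γ = const ⇒ P₂ = 28.4 kPa.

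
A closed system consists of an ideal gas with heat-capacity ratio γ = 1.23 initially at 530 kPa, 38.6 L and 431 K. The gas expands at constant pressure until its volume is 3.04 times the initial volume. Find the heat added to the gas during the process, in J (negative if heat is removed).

223000 J

n = P₁V₁/(RT₁) = 530×38.6/(8.314×431) = 5.71 mol.
Isobaric: P stays 530 kPa; V/T = const ⇒ T₂ = 1310 K, V₂ = 117 L.
W = PΔV = 530×(117−38.6) kPa·L = 41700 J.
ΔU = nCvΔT = 5.71×36.1×(1310−431) = 181000 J.
Q = ΔU + W = nCpΔT = 223000 J.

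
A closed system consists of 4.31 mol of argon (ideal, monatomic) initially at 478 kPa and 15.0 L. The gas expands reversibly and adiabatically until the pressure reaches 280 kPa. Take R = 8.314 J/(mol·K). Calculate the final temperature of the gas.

162 K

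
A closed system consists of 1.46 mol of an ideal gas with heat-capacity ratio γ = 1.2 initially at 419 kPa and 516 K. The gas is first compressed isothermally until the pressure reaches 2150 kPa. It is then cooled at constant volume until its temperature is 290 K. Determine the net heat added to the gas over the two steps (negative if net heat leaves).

-24000 J

V₁ = nRT₁/P₁ = 1.46×8.314×516/419 = 14.9 L.
Step 1 — Isothermal: T stays 516 K; PV = const ⇒ V₂ = 2.91 L, P₂ = 2150 kPa.
ΔU = 0 (ideal gas, T constant).
W = nRT ln(V₂/V₁) = 1.46×8.314×516×ln(0.195) = -10200 J.
Q = ΔU + W = -10200 J.
State after step 1: P = 2150 kPa, V = 2.91 L, T = 516 K.
Step 2 — Isochoric: V stays 2.91 L; P/T = const ⇒ T₂ = 290 K, P₂ = 1210 kPa.
W = 0 (no volume change).
ΔU = nCvΔT = 1.46×41.6×(290−516) = -13700 J.
Q = ΔU = -13700 J.
Net over both steps: W = -10200 J, Q = -24000 J, ΔU = -13700 J.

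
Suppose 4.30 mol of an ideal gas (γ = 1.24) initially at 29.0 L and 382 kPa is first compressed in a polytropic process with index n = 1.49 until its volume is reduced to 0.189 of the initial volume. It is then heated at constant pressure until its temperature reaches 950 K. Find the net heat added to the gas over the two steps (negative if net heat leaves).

T₁ = P₁V₁/(nR) = 382×29.0/(4.30×8.314) = 310 K.
Step 1 — Polytropic n=1.49: T₂ = T₁(V₁/V₂)^(n−1) = 310×(5.29)^0.49 = 701 K; P₂ = P₁(V₁/V₂)^n = 4570 kPa.
W = (P₁V₁−P₂V₂)/(n−1) = (382×29.0−4570×5.48)/0.49 = -28500 J.
ΔU = nCvΔT = 4.30×34.6×(701−310) = 58300 J.
Q = ΔU + W = 29700 J.
State after step 1: P = 4570 kPa, V = 5.48 L, T = 701 K.
Step 2 — Isobaric: P stays 4570 kPa; V/T = const ⇒ T₂ = 950 K, V₂ = 7.43 L.
W = PΔV = 4570×(7.43−5.48) kPa·L = 8900 J.
ΔU = nCvΔT = 4.30×34.6×(950−701) = 37100 J.
Q = ΔU + W = nCpΔT = 46000 J.
Net over both steps: W = -19600 J, Q = 75700 J, ΔU = 95400 J.

75700 J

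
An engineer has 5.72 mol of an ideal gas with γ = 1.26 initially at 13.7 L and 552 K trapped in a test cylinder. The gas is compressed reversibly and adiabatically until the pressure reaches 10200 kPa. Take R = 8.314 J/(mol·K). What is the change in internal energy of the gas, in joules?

41600 J

P₁ = nRT₁/V₁ = 5.72×8.314×552/13.7 = 1920 kPa.
Adiabatic: T₂/T₁ = (P₂/P₁)^((γ−1)/γ) ⇒ T₂ = 552×(5.32)^0.206 = 779 K; V₂ = 3.63 L.
For an ideal gas ΔU = nCvΔT with Cv = R/(γ−1) = 32.0 J/(mol·K).
ΔU = 5.72×32.0×(779−552) = 41600 J.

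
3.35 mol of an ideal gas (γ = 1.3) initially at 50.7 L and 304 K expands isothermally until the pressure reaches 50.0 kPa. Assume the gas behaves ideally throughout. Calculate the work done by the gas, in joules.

P₁ = nRT₁/V₁ = 3.35×8.314×304/50.7 = 167 kPa.
Isothermal: T stays 304 K; PV = const ⇒ V₂ = 169 L, P₂ = 50.0 kPa.
W = nRT ln(V₂/V₁) = 3.35×8.314×304×ln(3.34) = 10200 J.

10200 J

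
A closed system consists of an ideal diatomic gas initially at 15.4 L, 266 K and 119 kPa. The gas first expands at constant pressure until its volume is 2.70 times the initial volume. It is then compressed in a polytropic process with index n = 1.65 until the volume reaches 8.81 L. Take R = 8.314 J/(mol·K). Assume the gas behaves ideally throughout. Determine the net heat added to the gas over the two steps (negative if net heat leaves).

n = P₁V₁/(RT₁) = 119×15.4/(8.314×266) = 0.829 mol.
Step 1 — Isobaric: P stays 119 kPa; V/T = const ⇒ T₂ = 718 K, V₂ = 41.6 L.
W = PΔV = 119×(41.6−15.4) kPa·L = 3120 J.
ΔU = nCvΔT = 0.829×20.8×(718−266) = 7790 J.
Q = ΔU + W = nCpΔT = 10900 J.
State after step 1: P = 119 kPa, V = 41.6 L, T = 718 K.
Step 2 — Polytropic n=1.65: T₂ = T₁(V₁/V₂)^(n−1) = 718×(4.72)^0.65 = 1970 K; P₂ = P₁(V₁/V₂)^n = 1540 kPa.
W = (P₁V₁−P₂V₂)/(n−1) = (119×41.6−1540×8.81)/0.65 = -13300 J.
ΔU = nCvΔT = 0.829×20.8×(1970−718) = 21500 J.
Q = ΔU + W = 8290 J.
Net over both steps: W = -10100 J, Q = 19200 J, ΔU = 29300 J.

19200 J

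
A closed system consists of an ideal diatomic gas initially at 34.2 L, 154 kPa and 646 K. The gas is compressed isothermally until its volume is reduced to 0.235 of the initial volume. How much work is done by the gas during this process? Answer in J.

-7630 J

n = P₁V₁/(RT₁) = 154×34.2/(8.314×646) = 0.981 mol.
Isothermal: T stays 646 K; PV = const ⇒ V₂ = 8.04 L, P₂ = 655 kPa.
W = nRT ln(V₂/V₁) = 0.981×8.314×646×ln(0.235) = -7630 J.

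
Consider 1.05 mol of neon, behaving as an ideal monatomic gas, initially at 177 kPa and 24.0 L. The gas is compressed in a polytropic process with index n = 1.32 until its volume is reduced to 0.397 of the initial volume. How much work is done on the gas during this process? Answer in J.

4570 J

T₁ = P₁V₁/(nR) = 177×24.0/(1.05×8.314) = 487 K.
Polytropic n=1.32: T₂ = T₁(V₁/V₂)^(n−1) = 487×(2.52)^0.32 = 654 K; P₂ = P₁(V₁/V₂)^n = 599 kPa.
W = (P₁V₁−P₂V₂)/(n−1) = (177×24.0−599×9.53)/0.32 = -4570 J.
Work done on the gas = −W_by = 4570 J.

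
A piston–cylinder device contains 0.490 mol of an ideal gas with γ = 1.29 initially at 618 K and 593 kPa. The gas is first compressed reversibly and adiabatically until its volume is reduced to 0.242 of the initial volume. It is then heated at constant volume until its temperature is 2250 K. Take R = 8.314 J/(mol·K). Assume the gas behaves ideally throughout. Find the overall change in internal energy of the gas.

V₁ = nRT₁/P₁ = 0.490×8.314×618/593 = 4.25 L.
Step 1 — Adiabatic: TV^(γ−1) = const ⇒ T₂ = 618×(4.13)^0.290 = 933 K; PV^γ = const ⇒ P₂ = 3700 kPa.
ΔU = nCvΔT = 0.490×28.7×(933−618) = 4420 J.
Q = 0 for an adiabatic process, so W = −ΔU = -4420 J.
State after step 1: P = 3700 kPa, V = 1.03 L, T = 933 K.
Step 2 — Isochoric: V stays 1.03 L; P/T = const ⇒ T₂ = 2250 K, P₂ = 8920 kPa.
W = 0 (no volume change).
ΔU = nCvΔT = 0.490×28.7×(2250−933) = 18500 J.
Q = ΔU = 18500 J.
Net over both steps: W = -4420 J, Q = 18500 J, ΔU = 22900 J.

22900 J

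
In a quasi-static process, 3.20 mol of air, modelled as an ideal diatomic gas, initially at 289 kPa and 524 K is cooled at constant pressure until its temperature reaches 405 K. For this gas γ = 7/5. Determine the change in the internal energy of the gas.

V₁ = nRT₁/P₁ = 3.20×8.314×524/289 = 48.2 L.
Isobaric: P stays 289 kPa; V/T = const ⇒ T₂ = 405 K, V₂ = 37.3 L.
For an ideal gas ΔU = nCvΔT with Cv = (5/2)R = 20.8 J/(mol·K).
ΔU = 3.20×20.8×(405−524) = -7910 J.

-7910 J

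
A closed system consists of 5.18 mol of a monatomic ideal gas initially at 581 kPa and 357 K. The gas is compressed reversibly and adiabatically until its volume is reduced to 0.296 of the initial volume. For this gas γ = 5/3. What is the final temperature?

804 K

V₁ = nRT₁/P₁ = 5.18×8.314×357/581 = 26.5 L.
Adiabatic: TV^(γ−1) = const ⇒ T₂ = 357×(3.38)^0.667 = 804 K; PV^γ = const ⇒ P₂ = 4420 kPa.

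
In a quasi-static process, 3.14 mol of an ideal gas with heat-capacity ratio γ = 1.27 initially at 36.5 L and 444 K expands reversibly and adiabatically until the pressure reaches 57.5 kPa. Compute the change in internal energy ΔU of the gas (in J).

P₁ = nRT₁/V₁ = 3.14×8.314×444/36.5 = 318 kPa.
Adiabatic: T₂/T₁ = (P₂/P₁)^((γ−1)/γ) ⇒ T₂ = 444×(0.181)^0.213 = 309 K; V₂ = 140 L.
For an ideal gas ΔU = nCvΔT with Cv = R/(γ−1) = 30.8 J/(mol·K).
ΔU = 3.14×30.8×(309−444) = -13100 J.

-13100 J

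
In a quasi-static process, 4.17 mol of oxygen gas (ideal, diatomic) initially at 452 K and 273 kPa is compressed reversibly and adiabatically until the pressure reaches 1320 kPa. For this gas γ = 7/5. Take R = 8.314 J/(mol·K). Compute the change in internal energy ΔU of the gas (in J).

22300 J

V₁ = nRT₁/P₁ = 4.17×8.314×452/273 = 57.4 L.
Adiabatic: T₂/T₁ = (P₂/P₁)^((γ−1)/γ) ⇒ T₂ = 452×(4.84)^0.286 = 709 K; V₂ = 18.6 L.
For an ideal gas ΔU = nCvΔT with Cv = (5/2)R = 20.8 J/(mol·K).
ΔU = 4.17×20.8×(709−452) = 22300 J.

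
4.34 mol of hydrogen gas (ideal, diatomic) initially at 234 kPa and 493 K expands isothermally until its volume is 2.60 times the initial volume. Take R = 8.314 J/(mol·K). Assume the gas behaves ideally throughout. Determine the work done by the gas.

17000 J

V₁ = nRT₁/P₁ = 4.34×8.314×493/234 = 76.0 L.
Isothermal: T stays 493 K; PV = const ⇒ V₂ = 198 L, P₂ = 90.0 kPa.
W = nRT ln(V₂/V₁) = 4.34×8.314×493×ln(2.60) = 17000 J.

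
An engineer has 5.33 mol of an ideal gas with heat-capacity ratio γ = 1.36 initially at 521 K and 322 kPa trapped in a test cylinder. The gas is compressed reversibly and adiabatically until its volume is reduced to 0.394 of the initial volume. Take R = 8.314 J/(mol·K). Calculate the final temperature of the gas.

V₁ = nRT₁/P₁ = 5.33×8.314×521/322 = 71.7 L.
Adiabatic: TV^(γ−1) = const ⇒ T₂ = 521×(2.54)^0.360 = 729 K; PV^γ = const ⇒ P₂ = 1140 kPa.

729 K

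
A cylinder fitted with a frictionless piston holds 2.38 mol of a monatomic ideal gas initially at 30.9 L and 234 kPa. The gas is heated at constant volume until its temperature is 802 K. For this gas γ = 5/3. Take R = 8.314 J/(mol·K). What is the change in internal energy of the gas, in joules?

13000 J

T₁ = P₁V₁/(nR) = 234×30.9/(2.38×8.314) = 365 K.
Isochoric: V stays 30.9 L; P/T = const ⇒ T₂ = 802 K, P₂ = 514 kPa.
For an ideal gas ΔU = nCvΔT with Cv = (3/2)R = 12.5 J/(mol·K).
ΔU = 2.38×12.5×(802−365) = 13000 J.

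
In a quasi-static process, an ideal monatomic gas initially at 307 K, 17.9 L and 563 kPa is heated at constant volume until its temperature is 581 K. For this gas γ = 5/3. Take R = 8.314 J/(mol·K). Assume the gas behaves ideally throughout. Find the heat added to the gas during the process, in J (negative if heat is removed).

n = P₁V₁/(RT₁) = 563×17.9/(8.314×307) = 3.95 mol.
Isochoric: V stays 17.9 L; P/T = const ⇒ T₂ = 581 K, P₂ = 1070 kPa.
W = 0 (no volume change).
ΔU = nCvΔT = 3.95×12.5×(581−307) = 13500 J.
Q = ΔU = 13500 J.

13500 J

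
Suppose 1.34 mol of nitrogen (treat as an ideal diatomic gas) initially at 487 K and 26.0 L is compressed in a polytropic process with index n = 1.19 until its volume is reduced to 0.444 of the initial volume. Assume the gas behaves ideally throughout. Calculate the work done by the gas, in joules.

P₁ = nRT₁/V₁ = 1.34×8.314×487/26.0 = 209 kPa.
Polytropic n=1.19: T₂ = T₁(V₁/V₂)^(n−1) = 487×(2.25)^0.19 = 568 K; P₂ = P₁(V₁/V₂)^n = 548 kPa.
W = (P₁V₁−P₂V₂)/(n−1) = (209×26.0−548×11.5)/0.19 = -4760 J.

-4760 J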